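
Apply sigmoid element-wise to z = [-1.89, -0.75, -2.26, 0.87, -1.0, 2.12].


σ(-1.89) = 1/(1+e^1.89) = 0.1312
σ(-0.75) = 1/(1+e^0.75) = 0.3208
σ(-2.26) = 1/(1+e^2.26) = 0.0945
σ(0.87) = 1/(1+e^-0.87) = 0.7047
σ(-1.0) = 1/(1+e^1.0) = 0.2689
σ(2.12) = 1/(1+e^-2.12) = 0.8928
result = [0.1312, 0.3208, 0.0945, 0.7047, 0.2689, 0.8928]

[0.1312, 0.3208, 0.0945, 0.7047, 0.2689, 0.8928]


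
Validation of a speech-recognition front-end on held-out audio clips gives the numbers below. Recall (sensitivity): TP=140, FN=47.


Recall = TP/(TP+FN)
= 140/(140+47)
= 140/187 = 74.87%

74.87%


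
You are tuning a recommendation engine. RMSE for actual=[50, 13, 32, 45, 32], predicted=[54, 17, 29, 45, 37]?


MSE = 66/5 = 13.2
RMSE = √(66/5) = 3.6332

3.6332


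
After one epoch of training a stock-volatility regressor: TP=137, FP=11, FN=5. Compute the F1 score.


Precision = 137/148 = 0.9257
Recall = 137/142 = 0.9648
F1 = 2·P·R/(P+R) = 2·TP/(2·TP+FP+FN) = 274/(274+11+5) = 274/290 = 0.9448

0.9448


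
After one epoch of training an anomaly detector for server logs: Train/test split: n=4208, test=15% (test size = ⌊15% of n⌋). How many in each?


Test = ⌊4208·15/100⌋ = 631
Train = 4208 - 631 = 3577

Train: 3577, Test: 631


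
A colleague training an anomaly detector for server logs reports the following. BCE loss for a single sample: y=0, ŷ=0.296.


BCE = -[y·ln(p) + (1-y)·ln(1-p)]
= -0 - 1·ln(1-0.296)
= -ln(0.704) = 0.351

0.351


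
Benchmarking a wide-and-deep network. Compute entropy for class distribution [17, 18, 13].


Probabilities: [17/48, 18/48, 13/48] ≈ [0.3542, 0.375, 0.2708]
H = -((17/48)·log₂(17/48) + (18/48)·log₂(18/48) + (13/48)·log₂(13/48))
  = 1.5714 bits

1.5714 bits


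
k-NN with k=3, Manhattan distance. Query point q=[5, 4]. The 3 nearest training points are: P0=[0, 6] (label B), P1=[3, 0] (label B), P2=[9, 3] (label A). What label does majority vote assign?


d(q,P0) = 7  (label B)
d(q,P1) = 6  (label B)
d(q,P2) = 5  (label A)
Votes: A=1, B=2
Majority → B

B


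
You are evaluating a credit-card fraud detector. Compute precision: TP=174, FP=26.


Precision = TP/(TP+FP)
= 174/(174+26)
= 174/200 = 87.0%

87.0%


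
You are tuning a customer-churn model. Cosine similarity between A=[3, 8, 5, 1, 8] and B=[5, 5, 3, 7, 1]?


A·B = 3·5 + 8·5 + 5·3 + 1·7 + 8·1 = 85
‖A‖ = √163 = 12.7671, ‖B‖ = √109 = 10.4403
cos = 85/(√163·√109) = 85/√17767 = 0.6377

0.6377


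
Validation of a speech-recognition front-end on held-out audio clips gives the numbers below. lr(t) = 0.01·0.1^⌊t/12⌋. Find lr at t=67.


n_drops = ⌊67/12⌋ = 5
lr = 0.01·0.1^5 = 0.01·0.00001 = 0.0000001

0.0000001


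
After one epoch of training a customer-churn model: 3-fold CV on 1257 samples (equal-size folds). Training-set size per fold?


Fold size = 1257/3 = 419
Training per fold = 1257 - 419 = 838

838


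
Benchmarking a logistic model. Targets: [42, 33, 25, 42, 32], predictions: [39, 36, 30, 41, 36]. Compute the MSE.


Squared errors: (42-39)²=9, (33-36)²=9, (25-30)²=25, (42-41)²=1, (32-36)²=16
Sum = 60
MSE = 60/5 = 12

12


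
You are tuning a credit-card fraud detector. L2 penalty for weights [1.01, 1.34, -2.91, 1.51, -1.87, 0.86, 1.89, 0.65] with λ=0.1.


‖w‖₂² = (1.01)² + (1.34)² + (-2.91)² + (1.51)² + (-1.87)² + (0.86)² + (1.89)² + (0.65)²
     = 1.0201 + 1.7956 + 8.4681 + 2.2801 + 3.4969 + 0.7396 + 3.5721 + 0.4225
     = 21.795
λ·‖w‖₂² = 0.1·21.795 = 2.1795

2.1795


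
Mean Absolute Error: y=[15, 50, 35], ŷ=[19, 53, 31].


Absolute errors: |15-19|=4, |50-53|=3, |35-31|=4
Sum = 11
MAE = 11/3 = 11/3

11/3


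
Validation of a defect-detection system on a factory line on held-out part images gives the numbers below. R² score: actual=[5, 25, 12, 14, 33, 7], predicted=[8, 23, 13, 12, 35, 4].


ȳ = 16
SS_res = Σ(y-ŷ)² = 31
SS_tot = Σ(y-ȳ)² = 592
R² = 1 - SS_res/SS_tot = 1 - 0.0524 = 0.9476

0.9476


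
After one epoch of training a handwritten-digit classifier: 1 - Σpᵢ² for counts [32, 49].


Probabilities: [32/81, 49/81] ≈ [0.3951, 0.6049]
Σpᵢ² = (1024 + 2401)/81² = 3425/6561
Gini = 1 - Σpᵢ² = 1 - 3425/6561 = 0.478

0.478


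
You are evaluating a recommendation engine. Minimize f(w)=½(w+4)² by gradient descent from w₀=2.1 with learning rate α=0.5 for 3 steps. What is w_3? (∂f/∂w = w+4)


step 1: grad = 2.1+4 = 6.1; w = 2.1 - 0.5·(6.1) = -0.95
step 2: grad = -0.95+4 = 3.05; w = -0.95 - 0.5·(3.05) = -2.475
step 3: grad = -2.475+4 = 1.525; w = -2.475 - 0.5·(1.525) = -3.2375

-3.2375


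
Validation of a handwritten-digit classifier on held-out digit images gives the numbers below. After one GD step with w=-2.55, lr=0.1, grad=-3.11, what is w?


w_new = w - α·∇
= -2.55 - 0.1·-3.11
= -2.55 + 0.311
= -2.239

-2.239


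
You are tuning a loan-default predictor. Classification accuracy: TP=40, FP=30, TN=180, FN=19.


Accuracy = (TP+TN)/(TP+TN+FP+FN)
= (40+180)/(269)
= 220/269 = 81.78%

81.78%


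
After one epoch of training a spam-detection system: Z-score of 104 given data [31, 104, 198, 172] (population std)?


μ = 126.25, σ = 64.8243
z = (104 - 126.25)/64.8243 = -0.3432

-0.3432


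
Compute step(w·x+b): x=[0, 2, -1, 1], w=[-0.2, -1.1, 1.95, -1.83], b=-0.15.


z = (0)·(-0.2) + (2)·(-1.1) + (-1)·(1.95) + (1)·(-1.83) - 0.15
  = -6.13
step(z) = 0 (z<0)

0


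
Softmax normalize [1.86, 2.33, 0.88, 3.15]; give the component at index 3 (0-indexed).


Exponentials: e^1.86=6.4237, e^2.33=10.2779, e^0.88=2.4109, e^3.15=23.3361
Sum = 42.4486
Softmax = [0.1513, 0.2421, 0.0568, 0.5497]
p[3] = 23.3361/42.4486 = 0.5497

0.5497


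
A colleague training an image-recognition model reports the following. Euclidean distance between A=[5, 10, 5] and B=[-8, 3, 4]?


d = √((5+ 8)² + (10-3)² + (5-4)²)
  = √(169 + 49 + 1)
  = √219 = 14.7986

14.7986


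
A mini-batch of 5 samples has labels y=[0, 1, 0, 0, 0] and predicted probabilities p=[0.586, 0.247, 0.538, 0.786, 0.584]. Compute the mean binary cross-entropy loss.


L[0] = -ln(1-0.586) = -ln(0.414) = 0.8819
L[1] = -ln(0.247) = 1.3984
L[2] = -ln(1-0.538) = -ln(0.462) = 0.7722
L[3] = -ln(1-0.786) = -ln(0.214) = 1.5418
L[4] = -ln(1-0.584) = -ln(0.416) = 0.8771
mean = (0.8819 + 1.3984 + 0.7722 + 1.5418 + 0.8771)/5 = 1.0943

1.0943


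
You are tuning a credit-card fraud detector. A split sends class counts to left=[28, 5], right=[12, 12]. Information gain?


Parent = [40, 17], H_parent = 0.8791
H_left = 0.6136 (n=33), H_right = 1 (n=24)
H_children = (33/57)·0.6136 + (24/57)·1 = 0.7763
IG = 0.8791 - 0.7763 = 0.1028

0.1028


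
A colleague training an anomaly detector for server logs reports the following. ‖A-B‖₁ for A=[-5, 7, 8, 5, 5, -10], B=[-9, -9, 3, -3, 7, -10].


d = |-5+ 9| + |7+ 9| + |8-3| + |5+ 3| + |5-7| + |-10+ 10|
  = 4 + 16 + 5 + 8 + 2 + 0
  = 35

35


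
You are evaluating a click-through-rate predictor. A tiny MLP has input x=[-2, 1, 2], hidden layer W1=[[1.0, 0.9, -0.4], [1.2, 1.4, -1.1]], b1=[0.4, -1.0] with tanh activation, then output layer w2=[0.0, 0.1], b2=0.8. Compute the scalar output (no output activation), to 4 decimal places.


z1[0] = (1.0)·(-2) + (0.9)·(1) + (-0.4)·(2) + 0.4 = -1.5
z1[1] = (1.2)·(-2) + (1.4)·(1) + (-1.1)·(2) - 1.0 = -4.2
h = tanh(z1) = [-0.9051, -0.9996]
output = (0.0)·(-0.9051) + (0.1)·(-0.9996) + 0.8 = 0.7

0.7


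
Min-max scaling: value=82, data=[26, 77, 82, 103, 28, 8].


min=8, max=103
(82-8)/(103-8) = 74/95 = 0.7789

0.7789


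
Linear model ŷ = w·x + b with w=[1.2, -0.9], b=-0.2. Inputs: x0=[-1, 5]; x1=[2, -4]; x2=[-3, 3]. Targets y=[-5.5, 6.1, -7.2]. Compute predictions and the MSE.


ŷ0 = (1.2)·(-1) + (-0.9)·(5) - 0.2 = -5.9
ŷ1 = (1.2)·(2) + (-0.9)·(-4) - 0.2 = 5.8
ŷ2 = (1.2)·(-3) + (-0.9)·(3) - 0.2 = -6.5
errors² = [0.16, 0.09, 0.49]
MSE = 0.7400/3 = 0.2467

0.2467


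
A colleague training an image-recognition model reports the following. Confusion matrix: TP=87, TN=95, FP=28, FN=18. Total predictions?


Total = TP + TN + FP + FN
= 87 + 95 + 28 + 18
= 228
(Predicted positive: 115, predicted negative: 113)

228


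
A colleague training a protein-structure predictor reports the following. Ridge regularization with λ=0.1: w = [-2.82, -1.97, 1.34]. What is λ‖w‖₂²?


‖w‖₂² = (-2.82)² + (-1.97)² + (1.34)²
     = 7.9524 + 3.8809 + 1.7956
     = 13.6289
λ·‖w‖₂² = 0.1·13.6289 = 1.36289

1.36289


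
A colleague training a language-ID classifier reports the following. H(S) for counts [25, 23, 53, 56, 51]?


Probabilities: [25/208, 23/208, 53/208, 56/208, 51/208] ≈ [0.1202, 0.1106, 0.2548, 0.2692, 0.2452]
H = -((25/208)·log₂(25/208) + (23/208)·log₂(23/208) + (53/208)·log₂(53/208) + (56/208)·log₂(56/208) + (51/208)·log₂(51/208))
  = 2.2282 bits

2.2282 bits


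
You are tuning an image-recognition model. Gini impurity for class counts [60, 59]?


Probabilities: [60/119, 59/119] ≈ [0.5042, 0.4958]
Σpᵢ² = (3600 + 3481)/119² = 7081/14161
Gini = 1 - Σpᵢ² = 1 - 7081/14161 = 0.5

0.5


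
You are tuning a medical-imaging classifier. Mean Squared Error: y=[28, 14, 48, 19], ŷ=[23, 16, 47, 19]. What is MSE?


Squared errors: (28-23)²=25, (14-16)²=4, (48-47)²=1, (19-19)²=0
Sum = 30
MSE = 30/4 = 15/2

15/2


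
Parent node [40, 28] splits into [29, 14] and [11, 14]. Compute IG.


Parent = [40, 28], H_parent = 0.9774
H_left = 0.9103 (n=43), H_right = 0.9896 (n=25)
H_children = (43/68)·0.9103 + (25/68)·0.9896 = 0.9395
IG = 0.9774 - 0.9395 = 0.0379

0.0379


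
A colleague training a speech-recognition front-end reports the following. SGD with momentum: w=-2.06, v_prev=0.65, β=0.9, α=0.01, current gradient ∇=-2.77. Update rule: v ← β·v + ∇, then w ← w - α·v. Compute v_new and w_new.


v_new = 0.9·0.65 - 2.77 = 0.585 - 2.77 = -2.185
w_new = -2.06 - 0.01·-2.185 = -2.06 + 0.02185 = -2.03815

v_new=-2.185, w_new=-2.03815


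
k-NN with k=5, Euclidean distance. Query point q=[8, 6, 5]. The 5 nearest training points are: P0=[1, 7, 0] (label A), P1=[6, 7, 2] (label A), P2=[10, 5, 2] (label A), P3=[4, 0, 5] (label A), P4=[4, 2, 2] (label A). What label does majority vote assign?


d(q,P0) = 8.6603  (label A)
d(q,P1) = 3.7417  (label A)
d(q,P2) = 3.7417  (label A)
d(q,P3) = 7.2111  (label A)
d(q,P4) = 6.4031  (label A)
Votes: A=5, B=0
Majority → A

A


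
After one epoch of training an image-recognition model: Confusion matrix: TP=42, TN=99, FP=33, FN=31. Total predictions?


Total = TP + TN + FP + FN
= 42 + 99 + 33 + 31
= 205
(Predicted positive: 75, predicted negative: 130)

205


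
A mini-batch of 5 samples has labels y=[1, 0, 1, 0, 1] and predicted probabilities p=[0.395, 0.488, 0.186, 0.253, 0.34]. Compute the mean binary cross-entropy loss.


L[0] = -ln(0.395) = 0.9289
L[1] = -ln(1-0.488) = -ln(0.512) = 0.6694
L[2] = -ln(0.186) = 1.682
L[3] = -ln(1-0.253) = -ln(0.747) = 0.2917
L[4] = -ln(0.34) = 1.0788
mean = (0.9289 + 0.6694 + 1.682 + 0.2917 + 1.0788)/5 = 0.9302

0.9302


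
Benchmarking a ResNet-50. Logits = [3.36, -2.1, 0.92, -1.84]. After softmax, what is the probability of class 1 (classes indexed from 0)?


Exponentials: e^3.36=28.7892, e^-2.1=0.1225, e^0.92=2.5093, e^-1.84=0.1588
Sum = 31.5798
Softmax = [0.9116, 0.0039, 0.0795, 0.005]
p[1] = 0.1225/31.5798 = 0.0039

0.0039


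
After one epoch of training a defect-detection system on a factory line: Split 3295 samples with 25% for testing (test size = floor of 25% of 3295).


Test = ⌊3295·25/100⌋ = 823
Train = 3295 - 823 = 2472

Train: 2472, Test: 823


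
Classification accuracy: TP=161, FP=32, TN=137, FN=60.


Accuracy = (TP+TN)/(TP+TN+FP+FN)
= (161+137)/(390)
= 298/390 = 76.41%

76.41%


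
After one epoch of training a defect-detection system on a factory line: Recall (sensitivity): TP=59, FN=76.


Recall = TP/(TP+FN)
= 59/(59+76)
= 59/135 = 43.7%

43.7%


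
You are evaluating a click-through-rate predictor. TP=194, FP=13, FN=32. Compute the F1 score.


Precision = 194/207 = 0.9372
Recall = 194/226 = 0.8584
F1 = 2·P·R/(P+R) = 2·TP/(2·TP+FP+FN) = 388/(388+13+32) = 388/433 = 0.8961

0.8961


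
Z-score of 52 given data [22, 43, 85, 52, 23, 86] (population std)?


μ = 51.8333, σ = 26.0347
z = (52 - 51.8333)/26.0347 = 0.0064

0.0064


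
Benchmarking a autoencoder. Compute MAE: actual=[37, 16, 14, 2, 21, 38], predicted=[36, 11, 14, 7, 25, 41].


Absolute errors: |37-36|=1, |16-11|=5, |14-14|=0, |2-7|=5, |21-25|=4, |38-41|=3
Sum = 18
MAE = 18/6 = 3

3


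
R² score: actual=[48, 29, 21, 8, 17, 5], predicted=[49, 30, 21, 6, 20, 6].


ȳ = 21.3333
SS_res = Σ(y-ŷ)² = 16
SS_tot = Σ(y-ȳ)² = 1233.33
R² = 1 - SS_res/SS_tot = 1 - 0.013 = 0.987

0.987


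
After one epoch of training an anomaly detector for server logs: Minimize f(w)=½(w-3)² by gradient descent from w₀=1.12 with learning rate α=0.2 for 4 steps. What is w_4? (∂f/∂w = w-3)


step 1: grad = 1.12-3 = -1.88; w = 1.12 - 0.2·(-1.88) = 1.496
step 2: grad = 1.496-3 = -1.504; w = 1.496 - 0.2·(-1.504) = 1.7968
step 3: grad = 1.7968-3 = -1.2032; w = 1.7968 - 0.2·(-1.2032) = 2.03744
step 4: grad = 2.03744-3 = -0.96256; w = 2.03744 - 0.2·(-0.96256) = 2.229952

2.229952


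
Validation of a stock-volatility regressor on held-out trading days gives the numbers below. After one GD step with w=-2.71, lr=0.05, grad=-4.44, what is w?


w_new = w - α·∇
= -2.71 - 0.05·-4.44
= -2.71 + 0.222
= -2.488

-2.488


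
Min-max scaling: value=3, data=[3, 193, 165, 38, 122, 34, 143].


min=3, max=193
(3-3)/(193-3) = 0/190 = 0.0

0.0


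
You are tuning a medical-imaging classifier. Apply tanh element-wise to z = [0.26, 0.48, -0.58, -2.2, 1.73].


tanh(0.26) = 0.2543
tanh(0.48) = 0.4462
tanh(-0.58) = -0.5227
tanh(-2.2) = -0.9757
tanh(1.73) = 0.9391
result = [0.2543, 0.4462, -0.5227, -0.9757, 0.9391]

[0.2543, 0.4462, -0.5227, -0.9757, 0.9391]


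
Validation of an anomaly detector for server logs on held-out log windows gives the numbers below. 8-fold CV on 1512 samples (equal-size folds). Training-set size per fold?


Fold size = 1512/8 = 189
Training per fold = 1512 - 189 = 1323

1323


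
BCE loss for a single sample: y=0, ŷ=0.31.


BCE = -[y·ln(p) + (1-y)·ln(1-p)]
= -0 - 1·ln(1-0.31)
= -ln(0.69) = 0.3711

0.3711


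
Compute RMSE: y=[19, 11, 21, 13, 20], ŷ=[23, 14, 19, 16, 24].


MSE = 54/5 = 10.8
RMSE = √(54/5) = 3.2863

3.2863


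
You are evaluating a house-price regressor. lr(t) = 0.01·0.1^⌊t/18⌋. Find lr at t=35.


n_drops = ⌊35/18⌋ = 1
lr = 0.01·0.1^1 = 0.01·0.1 = 0.001

0.001


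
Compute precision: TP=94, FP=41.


Precision = TP/(TP+FP)
= 94/(94+41)
= 94/135 = 69.63%

69.63%


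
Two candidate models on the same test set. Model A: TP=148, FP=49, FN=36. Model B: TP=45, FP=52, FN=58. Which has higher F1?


Model A: P=148/197=0.7513, R=148/184=0.8043, F1=2PR/(P+R)=2TP/(2TP+FP+FN)=296/381=0.7769
Model B: P=45/97=0.4639, R=45/103=0.4369, F1=2PR/(P+R)=2TP/(2TP+FP+FN)=90/200=0.45
0.7769 > 0.45 → Model A

Model A


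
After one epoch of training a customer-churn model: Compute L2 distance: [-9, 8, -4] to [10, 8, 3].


d = √((-9-10)² + (8-8)² + (-4-3)²)
  = √(361 + 0 + 49)
  = √410 = 20.2485

20.2485


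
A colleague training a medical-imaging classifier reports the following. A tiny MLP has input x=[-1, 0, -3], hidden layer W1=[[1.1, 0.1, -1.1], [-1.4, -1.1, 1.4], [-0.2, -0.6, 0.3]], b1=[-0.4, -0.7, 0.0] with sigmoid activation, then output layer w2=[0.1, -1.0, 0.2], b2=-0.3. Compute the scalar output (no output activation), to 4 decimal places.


z1[0] = (1.1)·(-1) + (0.1)·(0) + (-1.1)·(-3) - 0.4 = 1.8
z1[1] = (-1.4)·(-1) + (-1.1)·(0) + (1.4)·(-3) - 0.7 = -3.5
z1[2] = (-0.2)·(-1) + (-0.6)·(0) + (0.3)·(-3) + 0.0 = -0.7
h = sigmoid(z1) = [0.8581, 0.0293, 0.3318]
output = (0.1)·(0.8581) + (-1.0)·(0.0293) + (0.2)·(0.3318) - 0.3 = -0.1771

-0.1771


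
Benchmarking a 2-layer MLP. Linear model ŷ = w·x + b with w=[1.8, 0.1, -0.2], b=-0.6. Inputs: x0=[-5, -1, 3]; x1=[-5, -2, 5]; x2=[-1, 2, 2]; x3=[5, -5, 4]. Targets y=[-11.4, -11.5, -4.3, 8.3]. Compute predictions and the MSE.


ŷ0 = (1.8)·(-5) + (0.1)·(-1) + (-0.2)·(3) - 0.6 = -10.3
ŷ1 = (1.8)·(-5) + (0.1)·(-2) + (-0.2)·(5) - 0.6 = -10.8
ŷ2 = (1.8)·(-1) + (0.1)·(2) + (-0.2)·(2) - 0.6 = -2.6
ŷ3 = (1.8)·(5) + (0.1)·(-5) + (-0.2)·(4) - 0.6 = 7.1
errors² = [1.21, 0.49, 2.89, 1.44]
MSE = 6.0300/4 = 1.5075

1.5075


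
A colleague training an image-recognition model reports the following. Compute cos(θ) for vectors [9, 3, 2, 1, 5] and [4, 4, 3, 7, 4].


A·B = 9·4 + 3·4 + 2·3 + 1·7 + 5·4 = 81
‖A‖ = √120 = 10.9545, ‖B‖ = √106 = 10.2956
cos = 81/(√120·√106) = 81/√12720 = 0.7182

0.7182


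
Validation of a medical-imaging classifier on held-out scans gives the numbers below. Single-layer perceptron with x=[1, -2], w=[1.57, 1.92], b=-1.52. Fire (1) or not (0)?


z = (1)·(1.57) + (-2)·(1.92) - 1.52
  = -3.79
step(z) = 0 (z<0)

0


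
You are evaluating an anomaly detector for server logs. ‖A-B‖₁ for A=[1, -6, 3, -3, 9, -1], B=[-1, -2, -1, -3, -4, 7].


d = |1+ 1| + |-6+ 2| + |3+ 1| + |-3+ 3| + |9+ 4| + |-1-7|
  = 2 + 4 + 4 + 0 + 13 + 8
  = 31

31


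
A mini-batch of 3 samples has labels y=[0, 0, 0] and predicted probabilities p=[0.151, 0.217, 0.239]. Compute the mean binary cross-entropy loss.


L[0] = -ln(1-0.151) = -ln(0.849) = 0.1637
L[1] = -ln(1-0.217) = -ln(0.783) = 0.2446
L[2] = -ln(1-0.239) = -ln(0.761) = 0.2731
mean = (0.1637 + 0.2446 + 0.2731)/3 = 0.2271

0.2271


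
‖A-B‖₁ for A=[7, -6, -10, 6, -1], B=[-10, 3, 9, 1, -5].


d = |7+ 10| + |-6-3| + |-10-9| + |6-1| + |-1+ 5|
  = 17 + 9 + 19 + 5 + 4
  = 54

54


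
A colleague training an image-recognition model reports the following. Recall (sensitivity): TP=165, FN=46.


Recall = TP/(TP+FN)
= 165/(165+46)
= 165/211 = 78.2%

78.2%


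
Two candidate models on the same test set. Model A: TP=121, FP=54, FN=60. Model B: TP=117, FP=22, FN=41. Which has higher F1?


Model A: P=121/175=0.6914, R=121/181=0.6685, F1=2PR/(P+R)=2TP/(2TP+FP+FN)=242/356=0.6798
Model B: P=117/139=0.8417, R=117/158=0.7405, F1=2PR/(P+R)=2TP/(2TP+FP+FN)=234/297=0.7879
0.6798 < 0.7879 → Model B

Model B


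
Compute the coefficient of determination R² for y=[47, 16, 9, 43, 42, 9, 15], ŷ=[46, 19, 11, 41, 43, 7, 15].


ȳ = 25.8571
SS_res = Σ(y-ŷ)² = 23
SS_tot = Σ(y-ȳ)² = 1784.86
R² = 1 - SS_res/SS_tot = 1 - 0.0129 = 0.9871

0.9871


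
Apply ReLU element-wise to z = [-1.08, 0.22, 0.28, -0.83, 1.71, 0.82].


ReLU(-1.08) = max(0, -1.08) = 0.0
ReLU(0.22) = max(0, 0.22) = 0.22
ReLU(0.28) = max(0, 0.28) = 0.28
ReLU(-0.83) = max(0, -0.83) = 0.0
ReLU(1.71) = max(0, 1.71) = 1.71
ReLU(0.82) = max(0, 0.82) = 0.82
result = [0.0, 0.22, 0.28, 0.0, 1.71, 0.82]

[0.0, 0.22, 0.28, 0.0, 1.71, 0.82]


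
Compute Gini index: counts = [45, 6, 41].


Probabilities: [45/92, 6/92, 41/92] ≈ [0.4891, 0.0652, 0.4457]
Σpᵢ² = (2025 + 36 + 1681)/92² = 3742/8464
Gini = 1 - Σpᵢ² = 1 - 3742/8464 = 0.5579

0.5579


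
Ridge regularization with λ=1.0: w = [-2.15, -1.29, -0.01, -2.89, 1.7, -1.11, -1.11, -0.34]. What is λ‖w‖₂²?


‖w‖₂² = (-2.15)² + (-1.29)² + (-0.01)² + (-2.89)² + (1.7)² + (-1.11)² + (-1.11)² + (-0.34)²
     = 4.6225 + 1.6641 + 0.0001 + 8.3521 + 2.89 + 1.2321 + 1.2321 + 0.1156
     = 20.1086
λ·‖w‖₂² = 1.0·20.1086 = 20.1086

20.1086


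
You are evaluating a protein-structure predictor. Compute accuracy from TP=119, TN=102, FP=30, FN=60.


Accuracy = (TP+TN)/(TP+TN+FP+FN)
= (119+102)/(311)
= 221/311 = 71.06%

71.06%


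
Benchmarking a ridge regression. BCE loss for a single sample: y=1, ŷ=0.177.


BCE = -[y·ln(p) + (1-y)·ln(1-p)]
= -1·ln(0.177) - 0
= -ln(0.177) = 1.7316

1.7316


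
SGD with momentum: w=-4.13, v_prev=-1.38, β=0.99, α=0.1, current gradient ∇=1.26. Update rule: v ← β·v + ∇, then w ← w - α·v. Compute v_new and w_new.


v_new = 0.99·-1.38 + 1.26 = -1.3662 + 1.26 = -0.1062
w_new = -4.13 - 0.1·-0.1062 = -4.13 + 0.01062 = -4.11938

v_new=-0.1062, w_new=-4.11938


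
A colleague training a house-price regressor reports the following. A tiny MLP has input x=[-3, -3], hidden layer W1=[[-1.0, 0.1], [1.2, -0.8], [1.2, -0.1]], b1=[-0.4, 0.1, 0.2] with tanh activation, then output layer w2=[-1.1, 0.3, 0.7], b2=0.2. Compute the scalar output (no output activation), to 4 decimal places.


z1[0] = (-1.0)·(-3) + (0.1)·(-3) - 0.4 = 2.3
z1[1] = (1.2)·(-3) + (-0.8)·(-3) + 0.1 = -1.1
z1[2] = (1.2)·(-3) + (-0.1)·(-3) + 0.2 = -3.1
h = tanh(z1) = [0.9801, -0.8005, -0.9959]
output = (-1.1)·(0.9801) + (0.3)·(-0.8005) + (0.7)·(-0.9959) + 0.2 = -1.8154

-1.8154


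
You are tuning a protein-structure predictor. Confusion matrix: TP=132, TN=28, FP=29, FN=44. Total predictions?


Total = TP + TN + FP + FN
= 132 + 28 + 29 + 44
= 233
(Predicted positive: 161, predicted negative: 72)

233


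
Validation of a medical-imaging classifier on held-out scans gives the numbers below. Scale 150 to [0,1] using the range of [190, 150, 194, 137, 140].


min=137, max=194
(150-137)/(194-137) = 13/57 = 0.2281

0.2281


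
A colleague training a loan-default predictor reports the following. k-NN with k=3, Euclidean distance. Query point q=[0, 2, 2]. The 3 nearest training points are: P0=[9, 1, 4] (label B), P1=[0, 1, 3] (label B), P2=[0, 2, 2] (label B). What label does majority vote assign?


d(q,P0) = 9.2736  (label B)
d(q,P1) = 1.4142  (label B)
d(q,P2) = 0.0  (label B)
Votes: A=0, B=3
Majority → B

B


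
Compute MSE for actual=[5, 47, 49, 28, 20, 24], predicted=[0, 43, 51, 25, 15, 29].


Squared errors: (5-0)²=25, (47-43)²=16, (49-51)²=4, (28-25)²=9, (20-15)²=25, (24-29)²=25
Sum = 104
MSE = 104/6 = 52/3

52/3


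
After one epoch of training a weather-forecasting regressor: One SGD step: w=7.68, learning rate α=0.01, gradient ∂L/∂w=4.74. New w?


w_new = w - α·∇
= 7.68 - 0.01·4.74
= 7.68 - 0.0474
= 7.6326

7.6326


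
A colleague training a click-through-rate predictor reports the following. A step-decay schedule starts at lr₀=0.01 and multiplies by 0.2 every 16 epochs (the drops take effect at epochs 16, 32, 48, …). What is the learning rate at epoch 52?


n_drops = ⌊52/16⌋ = 3
lr = 0.01·0.2^3 = 0.01·0.008 = 0.00008

0.00008


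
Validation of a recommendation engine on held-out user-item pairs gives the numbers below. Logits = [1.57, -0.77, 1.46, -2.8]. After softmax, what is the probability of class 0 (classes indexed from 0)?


Exponentials: e^1.57=4.8066, e^-0.77=0.463, e^1.46=4.306, e^-2.8=0.0608
Sum = 9.6364
Softmax = [0.4988, 0.048, 0.4468, 0.0063]
p[0] = 4.8066/9.6364 = 0.4988

0.4988


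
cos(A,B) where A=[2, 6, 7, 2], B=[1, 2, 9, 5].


A·B = 2·1 + 6·2 + 7·9 + 2·5 = 87
‖A‖ = √93 = 9.6437, ‖B‖ = √111 = 10.5357
cos = 87/(√93·√111) = 87/√10323 = 0.8563

0.8563


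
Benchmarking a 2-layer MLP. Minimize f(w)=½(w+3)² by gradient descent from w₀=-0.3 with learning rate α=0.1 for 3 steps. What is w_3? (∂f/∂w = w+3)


step 1: grad = -0.3+3 = 2.7; w = -0.3 - 0.1·(2.7) = -0.57
step 2: grad = -0.57+3 = 2.43; w = -0.57 - 0.1·(2.43) = -0.813
step 3: grad = -0.813+3 = 2.187; w = -0.813 - 0.1·(2.187) = -1.0317

-1.0317


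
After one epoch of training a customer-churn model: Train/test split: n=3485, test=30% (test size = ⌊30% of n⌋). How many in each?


Test = ⌊3485·30/100⌋ = 1045
Train = 3485 - 1045 = 2440

Train: 2440, Test: 1045


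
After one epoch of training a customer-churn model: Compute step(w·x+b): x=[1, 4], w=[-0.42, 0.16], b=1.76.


z = (1)·(-0.42) + (4)·(0.16) + 1.76
  = 1.98
step(z) = 1 (z≥0)

1


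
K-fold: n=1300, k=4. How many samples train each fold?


Fold size = 1300/4 = 325
Training per fold = 1300 - 325 = 975

975


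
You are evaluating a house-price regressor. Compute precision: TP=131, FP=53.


Precision = TP/(TP+FP)
= 131/(131+53)
= 131/184 = 71.2%

71.2%


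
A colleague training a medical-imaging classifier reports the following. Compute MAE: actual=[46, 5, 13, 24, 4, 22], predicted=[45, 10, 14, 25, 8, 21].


Absolute errors: |46-45|=1, |5-10|=5, |13-14|=1, |24-25|=1, |4-8|=4, |22-21|=1
Sum = 13
MAE = 13/6 = 13/6

13/6


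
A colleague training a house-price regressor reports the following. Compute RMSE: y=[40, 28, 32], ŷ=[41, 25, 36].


MSE = 26/3 = 8.6667
RMSE = √(26/3) = 2.9439

2.9439


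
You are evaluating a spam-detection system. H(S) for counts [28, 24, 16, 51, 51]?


Probabilities: [28/170, 24/170, 16/170, 51/170, 51/170] ≈ [0.1647, 0.1412, 0.0941, 0.3, 0.3]
H = -((28/170)·log₂(28/170) + (24/170)·log₂(24/170) + (16/170)·log₂(16/170) + (51/170)·log₂(51/170) + (51/170)·log₂(51/170))
  = 2.1904 bits

2.1904 bits


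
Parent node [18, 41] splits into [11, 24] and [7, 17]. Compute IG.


Parent = [18, 41], H_parent = 0.8874
H_left = 0.8981 (n=35), H_right = 0.8709 (n=24)
H_children = (35/59)·0.8981 + (24/59)·0.8709 = 0.887
IG = 0.8874 - 0.887 = 0.0004

0.0004


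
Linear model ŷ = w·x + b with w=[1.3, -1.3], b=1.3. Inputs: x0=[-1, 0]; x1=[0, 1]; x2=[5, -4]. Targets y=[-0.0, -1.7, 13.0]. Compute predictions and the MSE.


ŷ0 = (1.3)·(-1) + (-1.3)·(0) + 1.3 = 0.0
ŷ1 = (1.3)·(0) + (-1.3)·(1) + 1.3 = 0.0
ŷ2 = (1.3)·(5) + (-1.3)·(-4) + 1.3 = 13.0
errors² = [0.0, 2.89, 0.0]
MSE = 2.8900/3 = 0.9633

0.9633


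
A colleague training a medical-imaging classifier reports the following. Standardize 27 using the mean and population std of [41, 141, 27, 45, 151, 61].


μ = 77.6667, σ = 49.4054
z = (27 - 77.6667)/49.4054 = -1.0255

-1.0255


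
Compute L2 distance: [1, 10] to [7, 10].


d = √((1-7)² + (10-10)²)
  = √(36 + 0)
  = √36 = 6.0

6.0


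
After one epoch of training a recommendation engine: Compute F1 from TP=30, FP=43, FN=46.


Precision = 30/73 = 0.411
Recall = 30/76 = 0.3947
F1 = 2·P·R/(P+R) = 2·TP/(2·TP+FP+FN) = 60/(60+43+46) = 60/149 = 0.4027

0.4027


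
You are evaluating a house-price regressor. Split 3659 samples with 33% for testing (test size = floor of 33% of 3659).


Test = ⌊3659·33/100⌋ = 1207
Train = 3659 - 1207 = 2452

Train: 2452, Test: 1207


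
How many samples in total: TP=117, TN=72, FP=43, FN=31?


Total = TP + TN + FP + FN
= 117 + 72 + 43 + 31
= 263
(Predicted positive: 160, predicted negative: 103)

263


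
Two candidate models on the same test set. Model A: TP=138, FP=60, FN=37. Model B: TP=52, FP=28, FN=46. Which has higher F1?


Model A: P=138/198=0.697, R=138/175=0.7886, F1=2PR/(P+R)=2TP/(2TP+FP+FN)=276/373=0.7399
Model B: P=52/80=0.65, R=52/98=0.5306, F1=2PR/(P+R)=2TP/(2TP+FP+FN)=104/178=0.5843
0.7399 > 0.5843 → Model A

Model A


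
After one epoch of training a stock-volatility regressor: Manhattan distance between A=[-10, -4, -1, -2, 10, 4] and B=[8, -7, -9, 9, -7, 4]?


d = |-10-8| + |-4+ 7| + |-1+ 9| + |-2-9| + |10+ 7| + |4-4|
  = 18 + 3 + 8 + 11 + 17 + 0
  = 57

57


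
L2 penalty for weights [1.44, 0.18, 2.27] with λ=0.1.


‖w‖₂² = (1.44)² + (0.18)² + (2.27)²
     = 2.0736 + 0.0324 + 5.1529
     = 7.2589
λ·‖w‖₂² = 0.1·7.2589 = 0.72589

0.72589


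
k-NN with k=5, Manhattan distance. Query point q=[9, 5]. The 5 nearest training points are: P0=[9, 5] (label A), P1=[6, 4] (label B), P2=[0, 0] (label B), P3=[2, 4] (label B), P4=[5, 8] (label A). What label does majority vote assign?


d(q,P0) = 0  (label A)
d(q,P1) = 4  (label B)
d(q,P2) = 14  (label B)
d(q,P3) = 8  (label B)
d(q,P4) = 7  (label A)
Votes: A=2, B=3
Majority → B

B


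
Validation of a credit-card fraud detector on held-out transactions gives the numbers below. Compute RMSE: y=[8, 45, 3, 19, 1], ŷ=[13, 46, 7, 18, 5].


MSE = 59/5 = 11.8
RMSE = √(59/5) = 3.4351

3.4351


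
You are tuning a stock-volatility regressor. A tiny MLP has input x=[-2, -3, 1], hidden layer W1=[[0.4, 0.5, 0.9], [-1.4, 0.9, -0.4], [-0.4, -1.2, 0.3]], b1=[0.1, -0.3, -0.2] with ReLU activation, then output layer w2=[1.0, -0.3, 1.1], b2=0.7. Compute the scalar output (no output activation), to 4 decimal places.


z1[0] = (0.4)·(-2) + (0.5)·(-3) + (0.9)·(1) + 0.1 = -1.3
z1[1] = (-1.4)·(-2) + (0.9)·(-3) + (-0.4)·(1) - 0.3 = -0.6
z1[2] = (-0.4)·(-2) + (-1.2)·(-3) + (0.3)·(1) - 0.2 = 4.5
h = ReLU(z1) = [0.0, 0.0, 4.5]
output = (1.0)·(0.0) + (-0.3)·(0.0) + (1.1)·(4.5) + 0.7 = 5.65

5.65


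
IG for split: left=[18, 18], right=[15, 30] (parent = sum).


Parent = [33, 48], H_parent = 0.9751
H_left = 1 (n=36), H_right = 0.9183 (n=45)
H_children = (36/81)·1 + (45/81)·0.9183 = 0.9546
IG = 0.9751 - 0.9546 = 0.0205

0.0205


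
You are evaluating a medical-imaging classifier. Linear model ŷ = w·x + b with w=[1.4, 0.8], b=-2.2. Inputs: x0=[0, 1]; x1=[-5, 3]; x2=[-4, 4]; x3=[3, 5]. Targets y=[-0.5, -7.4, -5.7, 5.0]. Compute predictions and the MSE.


ŷ0 = (1.4)·(0) + (0.8)·(1) - 2.2 = -1.4
ŷ1 = (1.4)·(-5) + (0.8)·(3) - 2.2 = -6.8
ŷ2 = (1.4)·(-4) + (0.8)·(4) - 2.2 = -4.6
ŷ3 = (1.4)·(3) + (0.8)·(5) - 2.2 = 6.0
errors² = [0.81, 0.36, 1.21, 1.0]
MSE = 3.3800/4 = 0.845

0.845


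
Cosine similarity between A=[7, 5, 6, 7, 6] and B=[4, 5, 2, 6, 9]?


A·B = 7·4 + 5·5 + 6·2 + 7·6 + 6·9 = 161
‖A‖ = √195 = 13.9642, ‖B‖ = √162 = 12.7279
cos = 161/(√195·√162) = 161/√31590 = 0.9058

0.9058


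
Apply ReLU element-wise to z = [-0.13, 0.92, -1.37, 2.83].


ReLU(-0.13) = max(0, -0.13) = 0.0
ReLU(0.92) = max(0, 0.92) = 0.92
ReLU(-1.37) = max(0, -1.37) = 0.0
ReLU(2.83) = max(0, 2.83) = 2.83
result = [0.0, 0.92, 0.0, 2.83]

[0.0, 0.92, 0.0, 2.83]


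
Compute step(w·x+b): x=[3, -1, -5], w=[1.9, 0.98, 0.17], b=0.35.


z = (3)·(1.9) + (-1)·(0.98) + (-5)·(0.17) + 0.35
  = 4.22
step(z) = 1 (z≥0)

1


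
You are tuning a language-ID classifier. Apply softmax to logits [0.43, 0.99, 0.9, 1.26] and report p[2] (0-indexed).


Exponentials: e^0.43=1.5373, e^0.99=2.6912, e^0.9=2.4596, e^1.26=3.5254
Sum = 10.2135
Softmax = [0.1505, 0.2635, 0.2408, 0.3452]
p[2] = 2.4596/10.2135 = 0.2408

0.2408


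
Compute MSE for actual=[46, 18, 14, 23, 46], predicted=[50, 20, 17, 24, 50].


Squared errors: (46-50)²=16, (18-20)²=4, (14-17)²=9, (23-24)²=1, (46-50)²=16
Sum = 46
MSE = 46/5 = 46/5

46/5


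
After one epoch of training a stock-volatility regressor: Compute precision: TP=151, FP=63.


Precision = TP/(TP+FP)
= 151/(151+63)
= 151/214 = 70.56%

70.56%


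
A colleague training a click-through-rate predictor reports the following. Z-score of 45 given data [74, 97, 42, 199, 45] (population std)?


μ = 91.4, σ = 57.4547
z = (45 - 91.4)/57.4547 = -0.8076

-0.8076


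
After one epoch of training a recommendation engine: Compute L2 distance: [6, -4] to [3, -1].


d = √((6-3)² + (-4+ 1)²)
  = √(9 + 9)
  = √18 = 4.2426

4.2426


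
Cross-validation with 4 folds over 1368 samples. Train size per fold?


Fold size = 1368/4 = 342
Training per fold = 1368 - 342 = 1026

1026


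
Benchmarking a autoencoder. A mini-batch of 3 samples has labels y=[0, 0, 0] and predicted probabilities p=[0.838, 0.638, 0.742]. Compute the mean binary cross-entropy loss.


L[0] = -ln(1-0.838) = -ln(0.162) = 1.8202
L[1] = -ln(1-0.638) = -ln(0.362) = 1.0161
L[2] = -ln(1-0.742) = -ln(0.258) = 1.3548
mean = (1.8202 + 1.0161 + 1.3548)/3 = 1.397

1.397


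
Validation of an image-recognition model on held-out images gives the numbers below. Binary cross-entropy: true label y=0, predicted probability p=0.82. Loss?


BCE = -[y·ln(p) + (1-y)·ln(1-p)]
= -0 - 1·ln(1-0.82)
= -ln(0.18) = 1.7148

1.7148


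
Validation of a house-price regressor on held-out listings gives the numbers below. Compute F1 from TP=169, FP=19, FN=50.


Precision = 169/188 = 0.8989
Recall = 169/219 = 0.7717
F1 = 2·P·R/(P+R) = 2·TP/(2·TP+FP+FN) = 338/(338+19+50) = 338/407 = 0.8305

0.8305


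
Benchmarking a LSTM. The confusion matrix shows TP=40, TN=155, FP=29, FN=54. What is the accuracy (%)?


Accuracy = (TP+TN)/(TP+TN+FP+FN)
= (40+155)/(278)
= 195/278 = 70.14%

70.14%


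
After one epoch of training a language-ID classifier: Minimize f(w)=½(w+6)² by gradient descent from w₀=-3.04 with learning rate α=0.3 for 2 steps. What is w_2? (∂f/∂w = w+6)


step 1: grad = -3.04+6 = 2.96; w = -3.04 - 0.3·(2.96) = -3.928
step 2: grad = -3.928+6 = 2.072; w = -3.928 - 0.3·(2.072) = -4.5496

-4.5496


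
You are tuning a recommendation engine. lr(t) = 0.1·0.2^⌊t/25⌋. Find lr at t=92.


n_drops = ⌊92/25⌋ = 3
lr = 0.1·0.2^3 = 0.1·0.008 = 0.0008

0.0008


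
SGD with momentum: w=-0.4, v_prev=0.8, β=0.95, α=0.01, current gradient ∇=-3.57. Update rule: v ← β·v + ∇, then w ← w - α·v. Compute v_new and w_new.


v_new = 0.95·0.8 - 3.57 = 0.76 - 3.57 = -2.81
w_new = -0.4 - 0.01·-2.81 = -0.4 + 0.0281 = -0.3719

v_new=-2.81, w_new=-0.3719


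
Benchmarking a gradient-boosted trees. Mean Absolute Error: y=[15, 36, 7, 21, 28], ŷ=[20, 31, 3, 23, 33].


Absolute errors: |15-20|=5, |36-31|=5, |7-3|=4, |21-23|=2, |28-33|=5
Sum = 21
MAE = 21/5 = 21/5

21/5


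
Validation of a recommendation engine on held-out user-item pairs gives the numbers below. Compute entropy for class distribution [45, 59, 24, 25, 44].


Probabilities: [45/197, 59/197, 24/197, 25/197, 44/197] ≈ [0.2284, 0.2995, 0.1218, 0.1269, 0.2234]
H = -((45/197)·log₂(45/197) + (59/197)·log₂(59/197) + (24/197)·log₂(24/197) + (25/197)·log₂(25/197) + (44/197)·log₂(44/197))
  = 2.2385 bits

2.2385 bits


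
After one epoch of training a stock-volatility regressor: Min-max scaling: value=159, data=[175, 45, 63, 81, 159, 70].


min=45, max=175
(159-45)/(175-45) = 114/130 = 0.8769

0.8769


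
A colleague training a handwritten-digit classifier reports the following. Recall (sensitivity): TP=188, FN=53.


Recall = TP/(TP+FN)
= 188/(188+53)
= 188/241 = 78.01%

78.01%


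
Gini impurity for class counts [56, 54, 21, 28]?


Probabilities: [56/159, 54/159, 21/159, 28/159] ≈ [0.3522, 0.3396, 0.1321, 0.1761]
Σpᵢ² = (3136 + 2916 + 441 + 784)/159² = 7277/25281
Gini = 1 - Σpᵢ² = 1 - 7277/25281 = 0.7122

0.7122


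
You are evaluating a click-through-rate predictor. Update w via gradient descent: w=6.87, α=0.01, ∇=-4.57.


w_new = w - α·∇
= 6.87 - 0.01·-4.57
= 6.87 + 0.0457
= 6.9157

6.9157


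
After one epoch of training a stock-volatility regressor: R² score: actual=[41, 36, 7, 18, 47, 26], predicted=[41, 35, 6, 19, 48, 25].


ȳ = 29.1667
SS_res = Σ(y-ŷ)² = 5
SS_tot = Σ(y-ȳ)² = 1130.83
R² = 1 - SS_res/SS_tot = 1 - 0.0044 = 0.9956

0.9956


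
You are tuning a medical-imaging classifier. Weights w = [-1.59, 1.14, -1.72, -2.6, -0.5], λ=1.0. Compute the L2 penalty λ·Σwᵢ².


‖w‖₂² = (-1.59)² + (1.14)² + (-1.72)² + (-2.6)² + (-0.5)²
     = 2.5281 + 1.2996 + 2.9584 + 6.76 + 0.25
     = 13.7961
λ·‖w‖₂² = 1.0·13.7961 = 13.7961

13.7961


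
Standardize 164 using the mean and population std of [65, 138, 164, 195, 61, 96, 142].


μ = 123, σ = 46.8859
z = (164 - 123)/46.8859 = 0.8745

0.8745


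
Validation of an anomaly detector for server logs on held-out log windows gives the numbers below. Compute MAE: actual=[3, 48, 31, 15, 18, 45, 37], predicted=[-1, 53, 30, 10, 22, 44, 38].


Absolute errors: |3+ 1|=4, |48-53|=5, |31-30|=1, |15-10|=5, |18-22|=4, |45-44|=1, |37-38|=1
Sum = 21
MAE = 21/7 = 3

3


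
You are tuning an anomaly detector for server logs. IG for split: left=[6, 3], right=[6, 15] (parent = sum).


Parent = [12, 18], H_parent = 0.971
H_left = 0.9183 (n=9), H_right = 0.8631 (n=21)
H_children = (9/30)·0.9183 + (21/30)·0.8631 = 0.8797
IG = 0.971 - 0.8797 = 0.0913

0.0913


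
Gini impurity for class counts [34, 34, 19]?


Probabilities: [34/87, 34/87, 19/87] ≈ [0.3908, 0.3908, 0.2184]
Σpᵢ² = (1156 + 1156 + 361)/87² = 2673/7569
Gini = 1 - Σpᵢ² = 1 - 2673/7569 = 0.6468

0.6468


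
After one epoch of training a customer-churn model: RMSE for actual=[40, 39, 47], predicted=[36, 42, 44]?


MSE = 34/3 = 11.3333
RMSE = √(34/3) = 3.3665

3.3665


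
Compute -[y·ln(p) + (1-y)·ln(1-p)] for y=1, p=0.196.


BCE = -[y·ln(p) + (1-y)·ln(1-p)]
= -1·ln(0.196) - 0
= -ln(0.196) = 1.6296

1.6296


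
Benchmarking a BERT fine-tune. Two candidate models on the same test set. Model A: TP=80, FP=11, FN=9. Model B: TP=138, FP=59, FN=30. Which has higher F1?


Model A: P=80/91=0.8791, R=80/89=0.8989, F1=2PR/(P+R)=2TP/(2TP+FP+FN)=160/180=0.8889
Model B: P=138/197=0.7005, R=138/168=0.8214, F1=2PR/(P+R)=2TP/(2TP+FP+FN)=276/365=0.7562
0.8889 > 0.7562 → Model A

Model A


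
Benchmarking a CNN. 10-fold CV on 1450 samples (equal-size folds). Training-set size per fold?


Fold size = 1450/10 = 145
Training per fold = 1450 - 145 = 1305

1305


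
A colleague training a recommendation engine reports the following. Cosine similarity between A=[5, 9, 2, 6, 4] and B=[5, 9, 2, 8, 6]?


A·B = 5·5 + 9·9 + 2·2 + 6·8 + 4·6 = 182
‖A‖ = √162 = 12.7279, ‖B‖ = √210 = 14.4914
cos = 182/(√162·√210) = 182/√34020 = 0.9867

0.9867


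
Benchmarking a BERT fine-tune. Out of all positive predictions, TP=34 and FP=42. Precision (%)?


Precision = TP/(TP+FP)
= 34/(34+42)
= 34/76 = 44.74%

44.74%


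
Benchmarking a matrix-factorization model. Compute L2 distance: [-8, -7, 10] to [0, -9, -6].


d = √((-8-0)² + (-7+ 9)² + (10+ 6)²)
  = √(64 + 4 + 256)
  = √324 = 18.0

18.0


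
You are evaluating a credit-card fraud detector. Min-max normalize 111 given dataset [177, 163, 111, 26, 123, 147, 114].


min=26, max=177
(111-26)/(177-26) = 85/151 = 0.5629

0.5629


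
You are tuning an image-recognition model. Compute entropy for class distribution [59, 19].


Probabilities: [59/78, 19/78] ≈ [0.7564, 0.2436]
H = -((59/78)·log₂(59/78) + (19/78)·log₂(19/78))
  = 0.801 bits

0.801 bits


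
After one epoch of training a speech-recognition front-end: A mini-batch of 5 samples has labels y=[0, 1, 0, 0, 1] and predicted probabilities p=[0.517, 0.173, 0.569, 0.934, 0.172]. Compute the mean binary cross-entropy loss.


L[0] = -ln(1-0.517) = -ln(0.483) = 0.7277
L[1] = -ln(0.173) = 1.7545
L[2] = -ln(1-0.569) = -ln(0.431) = 0.8416
L[3] = -ln(1-0.934) = -ln(0.066) = 2.7181
L[4] = -ln(0.172) = 1.7603
mean = (0.7277 + 1.7545 + 0.8416 + 2.7181 + 1.7603)/5 = 1.5604

1.5604


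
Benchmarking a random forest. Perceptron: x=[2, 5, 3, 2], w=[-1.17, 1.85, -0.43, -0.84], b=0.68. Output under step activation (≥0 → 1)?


z = (2)·(-1.17) + (5)·(1.85) + (3)·(-0.43) + (2)·(-0.84) + 0.68
  = 4.62
step(z) = 1 (z≥0)

1


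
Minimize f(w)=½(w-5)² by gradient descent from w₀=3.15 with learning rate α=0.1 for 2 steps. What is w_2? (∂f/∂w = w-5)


step 1: grad = 3.15-5 = -1.85; w = 3.15 - 0.1·(-1.85) = 3.335
step 2: grad = 3.335-5 = -1.665; w = 3.335 - 0.1·(-1.665) = 3.5015

3.5015


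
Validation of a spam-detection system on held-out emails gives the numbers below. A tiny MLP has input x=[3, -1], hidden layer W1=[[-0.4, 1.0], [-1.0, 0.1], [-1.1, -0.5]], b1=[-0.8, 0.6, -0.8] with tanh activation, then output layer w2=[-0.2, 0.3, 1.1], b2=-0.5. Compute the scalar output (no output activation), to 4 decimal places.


z1[0] = (-0.4)·(3) + (1.0)·(-1) - 0.8 = -3.0
z1[1] = (-1.0)·(3) + (0.1)·(-1) + 0.6 = -2.5
z1[2] = (-1.1)·(3) + (-0.5)·(-1) - 0.8 = -3.6
h = tanh(z1) = [-0.9951, -0.9866, -0.9985]
output = (-0.2)·(-0.9951) + (0.3)·(-0.9866) + (1.1)·(-0.9985) - 0.5 = -1.6953

-1.6953
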